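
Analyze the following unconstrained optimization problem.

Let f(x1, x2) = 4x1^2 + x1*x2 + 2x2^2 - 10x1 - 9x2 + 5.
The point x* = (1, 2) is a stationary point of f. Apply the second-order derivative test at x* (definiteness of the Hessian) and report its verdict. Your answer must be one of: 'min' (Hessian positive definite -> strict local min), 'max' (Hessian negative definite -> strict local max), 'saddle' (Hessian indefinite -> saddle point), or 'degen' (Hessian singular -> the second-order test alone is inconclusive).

Compute the Hessian H = grad^2 f:
  H = [[8, 1], [1, 4]]
Verify stationarity: grad f(x*) = H x* + g = (0, 0).
Eigenvalues of H: 3.7639, 8.2361.
Both eigenvalues > 0, so H is positive definite -> x* is a strict local min.

min


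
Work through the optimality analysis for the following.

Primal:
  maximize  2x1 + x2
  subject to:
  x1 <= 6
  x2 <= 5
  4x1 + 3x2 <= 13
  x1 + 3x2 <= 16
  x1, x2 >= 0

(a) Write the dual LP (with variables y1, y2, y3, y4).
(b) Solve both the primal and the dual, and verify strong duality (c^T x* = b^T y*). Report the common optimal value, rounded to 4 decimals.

The standard primal-dual pair for 'max c^T x s.t. A x <= b, x >= 0' is:
  Dual:  min b^T y  s.t.  A^T y >= c,  y >= 0.

So the dual LP is:
  minimize  6y1 + 5y2 + 13y3 + 16y4
  subject to:
    y1 + 4y3 + y4 >= 2
    y2 + 3y3 + 3y4 >= 1
    y1, y2, y3, y4 >= 0

Solving the primal: x* = (3.25, 0).
  primal value c^T x* = 6.5.
Solving the dual: y* = (0, 0, 0.5, 0).
  dual value b^T y* = 6.5.
Strong duality: c^T x* = b^T y*. Confirmed.

6.5


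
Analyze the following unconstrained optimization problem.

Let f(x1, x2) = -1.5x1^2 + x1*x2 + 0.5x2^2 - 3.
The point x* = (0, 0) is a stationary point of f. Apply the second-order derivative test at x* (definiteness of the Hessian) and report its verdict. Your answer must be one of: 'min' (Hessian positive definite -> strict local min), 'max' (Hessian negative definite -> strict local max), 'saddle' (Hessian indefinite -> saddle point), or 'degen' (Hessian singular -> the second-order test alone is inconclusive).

Compute the Hessian H = grad^2 f:
  H = [[-3, 1], [1, 1]]
Verify stationarity: grad f(x*) = H x* + g = (0, 0).
Eigenvalues of H: -3.2361, 1.2361.
Eigenvalues have mixed signs, so H is indefinite -> x* is a saddle point.

saddle


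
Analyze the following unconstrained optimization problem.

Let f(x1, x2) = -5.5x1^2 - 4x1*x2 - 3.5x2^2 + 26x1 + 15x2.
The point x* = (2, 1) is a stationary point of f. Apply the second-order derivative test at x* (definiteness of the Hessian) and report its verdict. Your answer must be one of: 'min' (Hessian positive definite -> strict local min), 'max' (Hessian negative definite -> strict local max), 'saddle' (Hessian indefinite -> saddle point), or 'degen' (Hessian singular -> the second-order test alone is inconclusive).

Compute the Hessian H = grad^2 f:
  H = [[-11, -4], [-4, -7]]
Verify stationarity: grad f(x*) = H x* + g = (0, 0).
Eigenvalues of H: -13.4721, -4.5279.
Both eigenvalues < 0, so H is negative definite -> x* is a strict local max.

max


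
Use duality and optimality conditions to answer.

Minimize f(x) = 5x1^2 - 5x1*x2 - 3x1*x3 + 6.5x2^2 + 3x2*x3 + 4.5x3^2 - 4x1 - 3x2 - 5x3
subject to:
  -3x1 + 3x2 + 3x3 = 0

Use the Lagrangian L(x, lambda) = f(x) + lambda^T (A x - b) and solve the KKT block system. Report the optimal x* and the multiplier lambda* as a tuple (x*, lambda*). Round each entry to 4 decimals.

Form the Lagrangian:
  L(x, lambda) = (1/2) x^T Q x + c^T x + lambda^T (A x - b)
Stationarity (grad_x L = 0): Q x + c + A^T lambda = 0.
Primal feasibility: A x = b.

This gives the KKT block system:
  [ Q   A^T ] [ x     ]   [-c ]
  [ A    0  ] [ lambda ] = [ b ]

Solving the linear system:
  x*      = (0.8889, 0.3194, 0.5694)
  lambda* = (0.5278)
  f(x*)   = -3.6806

x* = (0.8889, 0.3194, 0.5694), lambda* = (0.5278)


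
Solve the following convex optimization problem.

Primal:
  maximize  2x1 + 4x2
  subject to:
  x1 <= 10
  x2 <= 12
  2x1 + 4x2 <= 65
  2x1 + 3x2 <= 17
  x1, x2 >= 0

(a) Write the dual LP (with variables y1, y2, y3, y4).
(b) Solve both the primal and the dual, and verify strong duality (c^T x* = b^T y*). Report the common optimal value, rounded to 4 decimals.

The standard primal-dual pair for 'max c^T x s.t. A x <= b, x >= 0' is:
  Dual:  min b^T y  s.t.  A^T y >= c,  y >= 0.

So the dual LP is:
  minimize  10y1 + 12y2 + 65y3 + 17y4
  subject to:
    y1 + 2y3 + 2y4 >= 2
    y2 + 4y3 + 3y4 >= 4
    y1, y2, y3, y4 >= 0

Solving the primal: x* = (0, 5.6667).
  primal value c^T x* = 22.6667.
Solving the dual: y* = (0, 0, 0, 1.3333).
  dual value b^T y* = 22.6667.
Strong duality: c^T x* = b^T y*. Confirmed.

22.6667


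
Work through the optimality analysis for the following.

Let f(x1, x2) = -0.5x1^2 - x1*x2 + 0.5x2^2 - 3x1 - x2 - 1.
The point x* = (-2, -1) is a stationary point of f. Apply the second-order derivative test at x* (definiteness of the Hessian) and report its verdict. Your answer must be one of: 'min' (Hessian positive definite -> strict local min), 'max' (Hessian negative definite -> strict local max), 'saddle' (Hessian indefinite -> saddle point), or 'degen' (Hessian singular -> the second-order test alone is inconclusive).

Compute the Hessian H = grad^2 f:
  H = [[-1, -1], [-1, 1]]
Verify stationarity: grad f(x*) = H x* + g = (0, 0).
Eigenvalues of H: -1.4142, 1.4142.
Eigenvalues have mixed signs, so H is indefinite -> x* is a saddle point.

saddle


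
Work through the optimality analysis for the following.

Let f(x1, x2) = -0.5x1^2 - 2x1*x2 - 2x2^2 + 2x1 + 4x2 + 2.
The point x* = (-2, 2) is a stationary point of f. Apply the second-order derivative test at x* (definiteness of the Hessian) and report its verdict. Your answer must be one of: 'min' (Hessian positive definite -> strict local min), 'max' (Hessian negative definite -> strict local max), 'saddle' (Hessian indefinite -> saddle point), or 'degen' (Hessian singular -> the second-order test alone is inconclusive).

Compute the Hessian H = grad^2 f:
  H = [[-1, -2], [-2, -4]]
Verify stationarity: grad f(x*) = H x* + g = (0, 0).
Eigenvalues of H: -5, 0.
H has a zero eigenvalue (singular; negative semidefinite but not definite), so H is neither positive definite, negative definite, nor indefinite. The second-order test alone is inconclusive -> degen.
(Indeed, f is constant along the null direction of H through x*, so x* is not a strict local extremum.)

degen


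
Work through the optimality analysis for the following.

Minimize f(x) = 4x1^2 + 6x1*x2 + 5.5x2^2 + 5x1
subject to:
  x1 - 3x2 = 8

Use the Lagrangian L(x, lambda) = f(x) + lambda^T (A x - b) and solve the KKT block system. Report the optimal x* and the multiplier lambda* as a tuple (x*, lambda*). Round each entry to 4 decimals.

Form the Lagrangian:
  L(x, lambda) = (1/2) x^T Q x + c^T x + lambda^T (A x - b)
Stationarity (grad_x L = 0): Q x + c + A^T lambda = 0.
Primal feasibility: A x = b.

This gives the KKT block system:
  [ Q   A^T ] [ x     ]   [-c ]
  [ A    0  ] [ lambda ] = [ b ]

Solving the linear system:
  x*      = (1.5714, -2.1429)
  lambda* = (-4.7143)
  f(x*)   = 22.7857

x* = (1.5714, -2.1429), lambda* = (-4.7143)


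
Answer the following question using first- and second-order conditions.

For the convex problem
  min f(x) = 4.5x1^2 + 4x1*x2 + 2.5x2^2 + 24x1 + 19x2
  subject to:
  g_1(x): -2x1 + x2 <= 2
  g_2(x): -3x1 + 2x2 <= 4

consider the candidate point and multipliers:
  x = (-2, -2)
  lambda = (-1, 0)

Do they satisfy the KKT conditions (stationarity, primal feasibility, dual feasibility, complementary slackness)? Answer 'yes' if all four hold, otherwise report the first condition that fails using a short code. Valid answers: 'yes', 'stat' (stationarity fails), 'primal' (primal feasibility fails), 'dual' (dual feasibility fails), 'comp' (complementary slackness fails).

Gradient of f: grad f(x) = Q x + c = (-2, 1)
Constraint values g_i(x) = a_i^T x - b_i:
  g_1((-2, -2)) = 0
  g_2((-2, -2)) = -2
Stationarity residual: grad f(x) + sum_i lambda_i a_i = (0, 0)
  -> stationarity OK
Primal feasibility (all g_i <= 0): OK
Dual feasibility (all lambda_i >= 0): FAILS
Complementary slackness (lambda_i * g_i(x) = 0 for all i): OK

Verdict: the first failing condition is dual_feasibility -> dual.

dual


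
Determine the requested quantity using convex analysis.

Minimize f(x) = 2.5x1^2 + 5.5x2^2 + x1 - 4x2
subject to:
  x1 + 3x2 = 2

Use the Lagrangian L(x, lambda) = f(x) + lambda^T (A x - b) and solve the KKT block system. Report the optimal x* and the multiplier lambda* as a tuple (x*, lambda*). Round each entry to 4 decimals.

Form the Lagrangian:
  L(x, lambda) = (1/2) x^T Q x + c^T x + lambda^T (A x - b)
Stationarity (grad_x L = 0): Q x + c + A^T lambda = 0.
Primal feasibility: A x = b.

This gives the KKT block system:
  [ Q   A^T ] [ x     ]   [-c ]
  [ A    0  ] [ lambda ] = [ b ]

Solving the linear system:
  x*      = (0.0179, 0.6607)
  lambda* = (-1.0893)
  f(x*)   = -0.2232

x* = (0.0179, 0.6607), lambda* = (-1.0893)


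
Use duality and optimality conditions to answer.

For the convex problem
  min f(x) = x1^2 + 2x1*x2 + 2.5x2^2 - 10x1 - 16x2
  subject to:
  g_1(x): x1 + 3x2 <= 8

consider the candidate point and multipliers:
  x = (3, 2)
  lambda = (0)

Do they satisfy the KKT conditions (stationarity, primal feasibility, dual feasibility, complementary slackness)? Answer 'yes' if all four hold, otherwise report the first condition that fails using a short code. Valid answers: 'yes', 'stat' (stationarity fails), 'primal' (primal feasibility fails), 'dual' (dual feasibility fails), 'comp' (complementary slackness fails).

Gradient of f: grad f(x) = Q x + c = (0, 0)
Constraint values g_i(x) = a_i^T x - b_i:
  g_1((3, 2)) = 1
Stationarity residual: grad f(x) + sum_i lambda_i a_i = (0, 0)
  -> stationarity OK
Primal feasibility (all g_i <= 0): FAILS
Dual feasibility (all lambda_i >= 0): OK
Complementary slackness (lambda_i * g_i(x) = 0 for all i): OK

Verdict: the first failing condition is primal_feasibility -> primal.

primal


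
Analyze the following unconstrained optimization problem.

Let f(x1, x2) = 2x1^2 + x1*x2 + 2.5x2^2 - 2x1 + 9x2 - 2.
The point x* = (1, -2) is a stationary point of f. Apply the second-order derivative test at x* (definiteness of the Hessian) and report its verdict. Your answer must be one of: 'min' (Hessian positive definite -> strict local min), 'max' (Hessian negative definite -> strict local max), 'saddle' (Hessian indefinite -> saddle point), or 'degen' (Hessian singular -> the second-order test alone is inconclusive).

Compute the Hessian H = grad^2 f:
  H = [[4, 1], [1, 5]]
Verify stationarity: grad f(x*) = H x* + g = (0, 0).
Eigenvalues of H: 3.382, 5.618.
Both eigenvalues > 0, so H is positive definite -> x* is a strict local min.

min


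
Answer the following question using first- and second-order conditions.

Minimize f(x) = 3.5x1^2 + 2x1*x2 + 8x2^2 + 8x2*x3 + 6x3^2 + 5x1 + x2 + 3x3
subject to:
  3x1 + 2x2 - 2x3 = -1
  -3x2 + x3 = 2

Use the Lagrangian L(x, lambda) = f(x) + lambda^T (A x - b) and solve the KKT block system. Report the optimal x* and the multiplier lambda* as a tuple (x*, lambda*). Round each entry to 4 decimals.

Form the Lagrangian:
  L(x, lambda) = (1/2) x^T Q x + c^T x + lambda^T (A x - b)
Stationarity (grad_x L = 0): Q x + c + A^T lambda = 0.
Primal feasibility: A x = b.

This gives the KKT block system:
  [ Q   A^T ] [ x     ]   [-c ]
  [ A    0  ] [ lambda ] = [ b ]

Solving the linear system:
  x*      = (0.185, -0.6112, 0.1663)
  lambda* = (-1.6909, -3.4871)
  f(x*)   = 3.048

x* = (0.185, -0.6112, 0.1663), lambda* = (-1.6909, -3.4871)


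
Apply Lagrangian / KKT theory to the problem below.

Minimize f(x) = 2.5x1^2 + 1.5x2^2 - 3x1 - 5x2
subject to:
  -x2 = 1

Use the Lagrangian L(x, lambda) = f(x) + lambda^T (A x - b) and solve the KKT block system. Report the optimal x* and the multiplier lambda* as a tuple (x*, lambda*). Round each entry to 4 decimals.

Form the Lagrangian:
  L(x, lambda) = (1/2) x^T Q x + c^T x + lambda^T (A x - b)
Stationarity (grad_x L = 0): Q x + c + A^T lambda = 0.
Primal feasibility: A x = b.

This gives the KKT block system:
  [ Q   A^T ] [ x     ]   [-c ]
  [ A    0  ] [ lambda ] = [ b ]

Solving the linear system:
  x*      = (0.6, -1)
  lambda* = (-8)
  f(x*)   = 5.6

x* = (0.6, -1), lambda* = (-8)


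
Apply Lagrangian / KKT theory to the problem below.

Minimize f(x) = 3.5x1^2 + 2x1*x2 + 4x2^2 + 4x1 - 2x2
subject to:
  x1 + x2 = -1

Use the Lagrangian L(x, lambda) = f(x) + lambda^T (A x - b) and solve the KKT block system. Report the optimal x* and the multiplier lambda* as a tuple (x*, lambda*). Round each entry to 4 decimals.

Form the Lagrangian:
  L(x, lambda) = (1/2) x^T Q x + c^T x + lambda^T (A x - b)
Stationarity (grad_x L = 0): Q x + c + A^T lambda = 0.
Primal feasibility: A x = b.

This gives the KKT block system:
  [ Q   A^T ] [ x     ]   [-c ]
  [ A    0  ] [ lambda ] = [ b ]

Solving the linear system:
  x*      = (-1.0909, 0.0909)
  lambda* = (3.4545)
  f(x*)   = -0.5455

x* = (-1.0909, 0.0909), lambda* = (3.4545)


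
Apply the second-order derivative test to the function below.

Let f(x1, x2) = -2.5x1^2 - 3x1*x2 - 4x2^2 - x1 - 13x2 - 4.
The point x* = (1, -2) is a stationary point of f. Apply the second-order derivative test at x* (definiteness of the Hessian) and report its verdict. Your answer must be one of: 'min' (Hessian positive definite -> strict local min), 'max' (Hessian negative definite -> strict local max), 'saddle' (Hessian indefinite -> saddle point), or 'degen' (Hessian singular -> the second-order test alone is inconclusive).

Compute the Hessian H = grad^2 f:
  H = [[-5, -3], [-3, -8]]
Verify stationarity: grad f(x*) = H x* + g = (0, 0).
Eigenvalues of H: -9.8541, -3.1459.
Both eigenvalues < 0, so H is negative definite -> x* is a strict local max.

max


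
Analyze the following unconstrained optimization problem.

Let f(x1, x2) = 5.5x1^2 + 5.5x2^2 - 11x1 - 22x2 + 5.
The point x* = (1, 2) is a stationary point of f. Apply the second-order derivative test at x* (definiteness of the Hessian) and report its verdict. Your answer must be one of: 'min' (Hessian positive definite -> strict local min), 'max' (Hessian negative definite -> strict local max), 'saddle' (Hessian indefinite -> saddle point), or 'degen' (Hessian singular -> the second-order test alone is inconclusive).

Compute the Hessian H = grad^2 f:
  H = [[11, 0], [0, 11]]
Verify stationarity: grad f(x*) = H x* + g = (0, 0).
Eigenvalues of H: 11, 11.
Both eigenvalues > 0, so H is positive definite -> x* is a strict local min.

min


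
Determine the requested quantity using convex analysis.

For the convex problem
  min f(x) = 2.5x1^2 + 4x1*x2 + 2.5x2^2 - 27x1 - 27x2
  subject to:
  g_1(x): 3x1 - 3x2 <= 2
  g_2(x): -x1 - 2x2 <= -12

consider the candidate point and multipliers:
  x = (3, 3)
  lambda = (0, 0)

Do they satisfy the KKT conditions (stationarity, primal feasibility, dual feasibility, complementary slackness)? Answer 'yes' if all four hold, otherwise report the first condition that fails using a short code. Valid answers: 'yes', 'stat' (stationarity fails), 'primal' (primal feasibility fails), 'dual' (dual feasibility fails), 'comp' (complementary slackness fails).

Gradient of f: grad f(x) = Q x + c = (0, 0)
Constraint values g_i(x) = a_i^T x - b_i:
  g_1((3, 3)) = -2
  g_2((3, 3)) = 3
Stationarity residual: grad f(x) + sum_i lambda_i a_i = (0, 0)
  -> stationarity OK
Primal feasibility (all g_i <= 0): FAILS
Dual feasibility (all lambda_i >= 0): OK
Complementary slackness (lambda_i * g_i(x) = 0 for all i): OK

Verdict: the first failing condition is primal_feasibility -> primal.

primal


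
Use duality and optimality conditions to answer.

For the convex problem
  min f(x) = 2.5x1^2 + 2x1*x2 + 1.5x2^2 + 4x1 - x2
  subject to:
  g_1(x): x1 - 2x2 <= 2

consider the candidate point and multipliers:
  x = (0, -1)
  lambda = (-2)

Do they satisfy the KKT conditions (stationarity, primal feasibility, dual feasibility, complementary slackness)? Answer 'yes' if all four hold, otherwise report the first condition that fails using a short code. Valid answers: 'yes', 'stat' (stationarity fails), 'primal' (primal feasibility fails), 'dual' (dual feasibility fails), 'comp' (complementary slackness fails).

Gradient of f: grad f(x) = Q x + c = (2, -4)
Constraint values g_i(x) = a_i^T x - b_i:
  g_1((0, -1)) = 0
Stationarity residual: grad f(x) + sum_i lambda_i a_i = (0, 0)
  -> stationarity OK
Primal feasibility (all g_i <= 0): OK
Dual feasibility (all lambda_i >= 0): FAILS
Complementary slackness (lambda_i * g_i(x) = 0 for all i): OK

Verdict: the first failing condition is dual_feasibility -> dual.

dual


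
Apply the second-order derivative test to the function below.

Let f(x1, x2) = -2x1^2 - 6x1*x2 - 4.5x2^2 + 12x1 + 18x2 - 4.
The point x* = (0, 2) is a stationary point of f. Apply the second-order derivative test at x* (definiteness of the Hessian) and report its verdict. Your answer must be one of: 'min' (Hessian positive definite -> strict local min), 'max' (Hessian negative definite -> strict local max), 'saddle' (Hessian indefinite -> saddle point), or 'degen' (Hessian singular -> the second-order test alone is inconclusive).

Compute the Hessian H = grad^2 f:
  H = [[-4, -6], [-6, -9]]
Verify stationarity: grad f(x*) = H x* + g = (0, 0).
Eigenvalues of H: -13, 0.
H has a zero eigenvalue (singular; negative semidefinite but not definite), so H is neither positive definite, negative definite, nor indefinite. The second-order test alone is inconclusive -> degen.
(Indeed, f is constant along the null direction of H through x*, so x* is not a strict local extremum.)

degen


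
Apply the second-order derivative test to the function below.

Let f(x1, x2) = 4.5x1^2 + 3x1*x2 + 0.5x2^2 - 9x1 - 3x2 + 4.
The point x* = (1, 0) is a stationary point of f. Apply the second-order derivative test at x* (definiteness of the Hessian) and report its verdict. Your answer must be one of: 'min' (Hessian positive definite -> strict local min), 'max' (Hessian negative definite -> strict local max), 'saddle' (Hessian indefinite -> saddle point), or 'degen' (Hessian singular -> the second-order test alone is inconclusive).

Compute the Hessian H = grad^2 f:
  H = [[9, 3], [3, 1]]
Verify stationarity: grad f(x*) = H x* + g = (0, 0).
Eigenvalues of H: 0, 10.
H has a zero eigenvalue (singular; positive semidefinite but not definite), so H is neither positive definite, negative definite, nor indefinite. The second-order test alone is inconclusive -> degen.
(Indeed, f is constant along the null direction of H through x*, so x* is not a strict local extremum.)

degen


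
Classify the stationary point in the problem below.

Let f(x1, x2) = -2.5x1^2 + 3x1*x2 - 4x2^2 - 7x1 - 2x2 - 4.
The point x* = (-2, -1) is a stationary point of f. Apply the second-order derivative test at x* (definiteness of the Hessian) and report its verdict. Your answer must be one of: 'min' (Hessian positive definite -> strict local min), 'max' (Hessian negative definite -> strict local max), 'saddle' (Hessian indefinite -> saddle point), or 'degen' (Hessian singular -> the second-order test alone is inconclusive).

Compute the Hessian H = grad^2 f:
  H = [[-5, 3], [3, -8]]
Verify stationarity: grad f(x*) = H x* + g = (0, 0).
Eigenvalues of H: -9.8541, -3.1459.
Both eigenvalues < 0, so H is negative definite -> x* is a strict local max.

max


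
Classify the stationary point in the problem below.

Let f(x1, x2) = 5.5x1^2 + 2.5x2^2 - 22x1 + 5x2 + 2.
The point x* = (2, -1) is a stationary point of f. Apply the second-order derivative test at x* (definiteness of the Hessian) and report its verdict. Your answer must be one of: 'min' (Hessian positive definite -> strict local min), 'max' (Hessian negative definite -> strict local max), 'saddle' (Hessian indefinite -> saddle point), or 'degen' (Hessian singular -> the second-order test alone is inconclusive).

Compute the Hessian H = grad^2 f:
  H = [[11, 0], [0, 5]]
Verify stationarity: grad f(x*) = H x* + g = (0, 0).
Eigenvalues of H: 5, 11.
Both eigenvalues > 0, so H is positive definite -> x* is a strict local min.

min


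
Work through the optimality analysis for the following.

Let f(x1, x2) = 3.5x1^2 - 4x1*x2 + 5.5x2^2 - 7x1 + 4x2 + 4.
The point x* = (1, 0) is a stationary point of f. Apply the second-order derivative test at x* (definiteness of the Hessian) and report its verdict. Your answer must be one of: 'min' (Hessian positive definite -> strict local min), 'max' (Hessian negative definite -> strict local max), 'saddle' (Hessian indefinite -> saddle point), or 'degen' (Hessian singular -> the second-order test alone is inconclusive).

Compute the Hessian H = grad^2 f:
  H = [[7, -4], [-4, 11]]
Verify stationarity: grad f(x*) = H x* + g = (0, 0).
Eigenvalues of H: 4.5279, 13.4721.
Both eigenvalues > 0, so H is positive definite -> x* is a strict local min.

min


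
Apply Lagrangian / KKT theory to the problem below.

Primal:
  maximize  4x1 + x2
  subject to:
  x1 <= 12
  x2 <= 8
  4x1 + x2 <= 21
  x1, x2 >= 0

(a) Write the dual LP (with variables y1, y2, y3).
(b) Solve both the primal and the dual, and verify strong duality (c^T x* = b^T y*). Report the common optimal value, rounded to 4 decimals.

The standard primal-dual pair for 'max c^T x s.t. A x <= b, x >= 0' is:
  Dual:  min b^T y  s.t.  A^T y >= c,  y >= 0.

So the dual LP is:
  minimize  12y1 + 8y2 + 21y3
  subject to:
    y1 + 4y3 >= 4
    y2 + y3 >= 1
    y1, y2, y3 >= 0

Solving the primal: x* = (5.25, 0).
  primal value c^T x* = 21.
Solving the dual: y* = (0, 0, 1).
  dual value b^T y* = 21.
Strong duality: c^T x* = b^T y*. Confirmed.

21


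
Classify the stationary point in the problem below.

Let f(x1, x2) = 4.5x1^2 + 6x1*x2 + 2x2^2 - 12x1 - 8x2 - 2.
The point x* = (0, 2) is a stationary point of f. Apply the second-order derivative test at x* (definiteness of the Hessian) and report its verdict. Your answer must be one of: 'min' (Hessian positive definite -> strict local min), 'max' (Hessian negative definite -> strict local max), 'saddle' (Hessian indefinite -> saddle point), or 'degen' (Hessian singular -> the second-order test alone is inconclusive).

Compute the Hessian H = grad^2 f:
  H = [[9, 6], [6, 4]]
Verify stationarity: grad f(x*) = H x* + g = (0, 0).
Eigenvalues of H: 0, 13.
H has a zero eigenvalue (singular; positive semidefinite but not definite), so H is neither positive definite, negative definite, nor indefinite. The second-order test alone is inconclusive -> degen.
(Indeed, f is constant along the null direction of H through x*, so x* is not a strict local extremum.)

degen


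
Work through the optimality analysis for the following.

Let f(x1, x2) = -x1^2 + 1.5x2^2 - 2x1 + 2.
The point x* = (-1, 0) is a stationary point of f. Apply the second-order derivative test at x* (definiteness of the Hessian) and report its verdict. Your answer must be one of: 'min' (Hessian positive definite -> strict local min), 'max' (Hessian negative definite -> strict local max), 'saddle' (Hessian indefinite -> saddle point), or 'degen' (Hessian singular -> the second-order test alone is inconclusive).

Compute the Hessian H = grad^2 f:
  H = [[-2, 0], [0, 3]]
Verify stationarity: grad f(x*) = H x* + g = (0, 0).
Eigenvalues of H: -2, 3.
Eigenvalues have mixed signs, so H is indefinite -> x* is a saddle point.

saddle


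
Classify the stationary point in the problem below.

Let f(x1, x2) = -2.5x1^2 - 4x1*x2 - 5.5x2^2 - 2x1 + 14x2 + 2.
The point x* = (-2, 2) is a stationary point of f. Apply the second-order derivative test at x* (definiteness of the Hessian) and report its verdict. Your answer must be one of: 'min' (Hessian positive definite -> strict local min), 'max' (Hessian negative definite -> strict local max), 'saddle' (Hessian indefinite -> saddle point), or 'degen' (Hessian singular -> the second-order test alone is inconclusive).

Compute the Hessian H = grad^2 f:
  H = [[-5, -4], [-4, -11]]
Verify stationarity: grad f(x*) = H x* + g = (0, 0).
Eigenvalues of H: -13, -3.
Both eigenvalues < 0, so H is negative definite -> x* is a strict local max.

max


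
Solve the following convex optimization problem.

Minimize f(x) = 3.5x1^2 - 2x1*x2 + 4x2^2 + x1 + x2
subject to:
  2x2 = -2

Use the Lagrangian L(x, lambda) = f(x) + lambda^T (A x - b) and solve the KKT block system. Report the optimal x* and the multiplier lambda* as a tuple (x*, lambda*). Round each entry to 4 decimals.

Form the Lagrangian:
  L(x, lambda) = (1/2) x^T Q x + c^T x + lambda^T (A x - b)
Stationarity (grad_x L = 0): Q x + c + A^T lambda = 0.
Primal feasibility: A x = b.

This gives the KKT block system:
  [ Q   A^T ] [ x     ]   [-c ]
  [ A    0  ] [ lambda ] = [ b ]

Solving the linear system:
  x*      = (-0.4286, -1)
  lambda* = (3.0714)
  f(x*)   = 2.3571

x* = (-0.4286, -1), lambda* = (3.0714)


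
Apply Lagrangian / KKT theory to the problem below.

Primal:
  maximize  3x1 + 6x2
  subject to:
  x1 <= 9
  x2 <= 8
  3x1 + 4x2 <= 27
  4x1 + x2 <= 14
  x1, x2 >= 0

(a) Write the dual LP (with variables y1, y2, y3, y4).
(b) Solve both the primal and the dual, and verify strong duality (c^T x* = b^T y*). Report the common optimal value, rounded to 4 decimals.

The standard primal-dual pair for 'max c^T x s.t. A x <= b, x >= 0' is:
  Dual:  min b^T y  s.t.  A^T y >= c,  y >= 0.

So the dual LP is:
  minimize  9y1 + 8y2 + 27y3 + 14y4
  subject to:
    y1 + 3y3 + 4y4 >= 3
    y2 + 4y3 + y4 >= 6
    y1, y2, y3, y4 >= 0

Solving the primal: x* = (0, 6.75).
  primal value c^T x* = 40.5.
Solving the dual: y* = (0, 0, 1.5, 0).
  dual value b^T y* = 40.5.
Strong duality: c^T x* = b^T y*. Confirmed.

40.5


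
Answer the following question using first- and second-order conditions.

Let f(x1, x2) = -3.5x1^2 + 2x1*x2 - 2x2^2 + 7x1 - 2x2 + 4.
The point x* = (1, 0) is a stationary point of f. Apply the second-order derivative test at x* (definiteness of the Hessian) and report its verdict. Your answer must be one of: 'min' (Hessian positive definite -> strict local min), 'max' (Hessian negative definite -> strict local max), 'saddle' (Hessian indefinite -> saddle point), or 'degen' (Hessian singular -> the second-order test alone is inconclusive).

Compute the Hessian H = grad^2 f:
  H = [[-7, 2], [2, -4]]
Verify stationarity: grad f(x*) = H x* + g = (0, 0).
Eigenvalues of H: -8, -3.
Both eigenvalues < 0, so H is negative definite -> x* is a strict local max.

max


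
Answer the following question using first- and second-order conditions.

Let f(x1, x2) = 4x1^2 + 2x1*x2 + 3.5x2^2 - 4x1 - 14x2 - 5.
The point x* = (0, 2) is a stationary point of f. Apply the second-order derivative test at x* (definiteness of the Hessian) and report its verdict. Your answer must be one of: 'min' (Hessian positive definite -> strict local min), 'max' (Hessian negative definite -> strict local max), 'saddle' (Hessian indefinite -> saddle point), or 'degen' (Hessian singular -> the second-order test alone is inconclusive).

Compute the Hessian H = grad^2 f:
  H = [[8, 2], [2, 7]]
Verify stationarity: grad f(x*) = H x* + g = (0, 0).
Eigenvalues of H: 5.4384, 9.5616.
Both eigenvalues > 0, so H is positive definite -> x* is a strict local min.

min


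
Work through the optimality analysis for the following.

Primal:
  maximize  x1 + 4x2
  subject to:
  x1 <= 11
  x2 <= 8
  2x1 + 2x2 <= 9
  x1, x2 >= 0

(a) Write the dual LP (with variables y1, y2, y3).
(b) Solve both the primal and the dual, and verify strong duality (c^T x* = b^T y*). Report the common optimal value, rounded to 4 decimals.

The standard primal-dual pair for 'max c^T x s.t. A x <= b, x >= 0' is:
  Dual:  min b^T y  s.t.  A^T y >= c,  y >= 0.

So the dual LP is:
  minimize  11y1 + 8y2 + 9y3
  subject to:
    y1 + 2y3 >= 1
    y2 + 2y3 >= 4
    y1, y2, y3 >= 0

Solving the primal: x* = (0, 4.5).
  primal value c^T x* = 18.
Solving the dual: y* = (0, 0, 2).
  dual value b^T y* = 18.
Strong duality: c^T x* = b^T y*. Confirmed.

18


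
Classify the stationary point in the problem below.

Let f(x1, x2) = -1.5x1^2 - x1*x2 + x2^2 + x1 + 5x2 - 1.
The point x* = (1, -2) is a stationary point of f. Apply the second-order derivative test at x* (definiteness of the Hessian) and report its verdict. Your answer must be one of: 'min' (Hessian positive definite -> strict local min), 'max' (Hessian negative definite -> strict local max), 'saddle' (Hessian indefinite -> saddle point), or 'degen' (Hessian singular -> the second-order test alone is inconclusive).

Compute the Hessian H = grad^2 f:
  H = [[-3, -1], [-1, 2]]
Verify stationarity: grad f(x*) = H x* + g = (0, 0).
Eigenvalues of H: -3.1926, 2.1926.
Eigenvalues have mixed signs, so H is indefinite -> x* is a saddle point.

saddle


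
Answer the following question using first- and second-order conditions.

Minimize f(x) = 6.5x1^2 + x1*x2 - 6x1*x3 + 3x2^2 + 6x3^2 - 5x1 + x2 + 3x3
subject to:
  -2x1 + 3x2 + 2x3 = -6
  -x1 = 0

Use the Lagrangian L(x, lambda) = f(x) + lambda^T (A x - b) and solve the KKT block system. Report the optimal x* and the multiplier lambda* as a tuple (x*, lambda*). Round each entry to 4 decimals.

Form the Lagrangian:
  L(x, lambda) = (1/2) x^T Q x + c^T x + lambda^T (A x - b)
Stationarity (grad_x L = 0): Q x + c + A^T lambda = 0.
Primal feasibility: A x = b.

This gives the KKT block system:
  [ Q   A^T ] [ x     ]   [-c ]
  [ A    0  ] [ lambda ] = [ b ]

Solving the linear system:
  x*      = (0, -1.5303, -0.7045)
  lambda* = (2.7273, -7.7576)
  f(x*)   = 6.3598

x* = (0, -1.5303, -0.7045), lambda* = (2.7273, -7.7576)


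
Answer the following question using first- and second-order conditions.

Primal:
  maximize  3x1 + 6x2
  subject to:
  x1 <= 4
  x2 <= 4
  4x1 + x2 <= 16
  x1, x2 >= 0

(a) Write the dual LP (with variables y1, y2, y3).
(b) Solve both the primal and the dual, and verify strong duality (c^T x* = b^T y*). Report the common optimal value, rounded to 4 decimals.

The standard primal-dual pair for 'max c^T x s.t. A x <= b, x >= 0' is:
  Dual:  min b^T y  s.t.  A^T y >= c,  y >= 0.

So the dual LP is:
  minimize  4y1 + 4y2 + 16y3
  subject to:
    y1 + 4y3 >= 3
    y2 + y3 >= 6
    y1, y2, y3 >= 0

Solving the primal: x* = (3, 4).
  primal value c^T x* = 33.
Solving the dual: y* = (0, 5.25, 0.75).
  dual value b^T y* = 33.
Strong duality: c^T x* = b^T y*. Confirmed.

33


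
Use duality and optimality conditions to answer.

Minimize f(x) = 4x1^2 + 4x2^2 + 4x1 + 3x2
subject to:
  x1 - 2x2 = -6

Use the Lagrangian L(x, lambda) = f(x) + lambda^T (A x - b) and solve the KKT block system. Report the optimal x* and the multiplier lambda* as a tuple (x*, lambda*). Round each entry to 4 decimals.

Form the Lagrangian:
  L(x, lambda) = (1/2) x^T Q x + c^T x + lambda^T (A x - b)
Stationarity (grad_x L = 0): Q x + c + A^T lambda = 0.
Primal feasibility: A x = b.

This gives the KKT block system:
  [ Q   A^T ] [ x     ]   [-c ]
  [ A    0  ] [ lambda ] = [ b ]

Solving the linear system:
  x*      = (-1.75, 2.125)
  lambda* = (10)
  f(x*)   = 29.6875

x* = (-1.75, 2.125), lambda* = (10)


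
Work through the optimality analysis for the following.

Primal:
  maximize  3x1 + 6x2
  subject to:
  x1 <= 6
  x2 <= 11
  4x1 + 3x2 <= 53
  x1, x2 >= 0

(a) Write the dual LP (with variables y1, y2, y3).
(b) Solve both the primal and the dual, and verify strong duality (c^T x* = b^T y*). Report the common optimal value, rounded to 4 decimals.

The standard primal-dual pair for 'max c^T x s.t. A x <= b, x >= 0' is:
  Dual:  min b^T y  s.t.  A^T y >= c,  y >= 0.

So the dual LP is:
  minimize  6y1 + 11y2 + 53y3
  subject to:
    y1 + 4y3 >= 3
    y2 + 3y3 >= 6
    y1, y2, y3 >= 0

Solving the primal: x* = (5, 11).
  primal value c^T x* = 81.
Solving the dual: y* = (0, 3.75, 0.75).
  dual value b^T y* = 81.
Strong duality: c^T x* = b^T y*. Confirmed.

81


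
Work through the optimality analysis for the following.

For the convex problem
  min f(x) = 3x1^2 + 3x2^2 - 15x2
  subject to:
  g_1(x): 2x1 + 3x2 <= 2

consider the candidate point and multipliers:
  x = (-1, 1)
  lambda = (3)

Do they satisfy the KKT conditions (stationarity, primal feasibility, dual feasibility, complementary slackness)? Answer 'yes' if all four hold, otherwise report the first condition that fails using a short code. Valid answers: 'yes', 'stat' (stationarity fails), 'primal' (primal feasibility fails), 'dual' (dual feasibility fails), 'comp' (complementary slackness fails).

Gradient of f: grad f(x) = Q x + c = (-6, -9)
Constraint values g_i(x) = a_i^T x - b_i:
  g_1((-1, 1)) = -1
Stationarity residual: grad f(x) + sum_i lambda_i a_i = (0, 0)
  -> stationarity OK
Primal feasibility (all g_i <= 0): OK
Dual feasibility (all lambda_i >= 0): OK
Complementary slackness (lambda_i * g_i(x) = 0 for all i): FAILS

Verdict: the first failing condition is complementary_slackness -> comp.

comp


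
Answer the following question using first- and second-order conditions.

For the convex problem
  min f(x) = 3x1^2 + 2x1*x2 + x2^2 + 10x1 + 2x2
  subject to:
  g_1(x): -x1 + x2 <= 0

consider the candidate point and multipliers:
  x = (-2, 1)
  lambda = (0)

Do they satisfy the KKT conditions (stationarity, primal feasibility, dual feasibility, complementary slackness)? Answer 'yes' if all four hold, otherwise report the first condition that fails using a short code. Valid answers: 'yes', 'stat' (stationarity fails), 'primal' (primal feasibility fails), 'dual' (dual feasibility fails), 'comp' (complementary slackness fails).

Gradient of f: grad f(x) = Q x + c = (0, 0)
Constraint values g_i(x) = a_i^T x - b_i:
  g_1((-2, 1)) = 3
Stationarity residual: grad f(x) + sum_i lambda_i a_i = (0, 0)
  -> stationarity OK
Primal feasibility (all g_i <= 0): FAILS
Dual feasibility (all lambda_i >= 0): OK
Complementary slackness (lambda_i * g_i(x) = 0 for all i): OK

Verdict: the first failing condition is primal_feasibility -> primal.

primal


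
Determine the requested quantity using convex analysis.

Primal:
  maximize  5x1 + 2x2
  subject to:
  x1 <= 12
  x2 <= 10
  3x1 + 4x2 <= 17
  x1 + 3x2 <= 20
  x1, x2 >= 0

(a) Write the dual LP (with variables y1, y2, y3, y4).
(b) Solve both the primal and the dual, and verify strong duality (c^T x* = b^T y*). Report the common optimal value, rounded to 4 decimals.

The standard primal-dual pair for 'max c^T x s.t. A x <= b, x >= 0' is:
  Dual:  min b^T y  s.t.  A^T y >= c,  y >= 0.

So the dual LP is:
  minimize  12y1 + 10y2 + 17y3 + 20y4
  subject to:
    y1 + 3y3 + y4 >= 5
    y2 + 4y3 + 3y4 >= 2
    y1, y2, y3, y4 >= 0

Solving the primal: x* = (5.6667, 0).
  primal value c^T x* = 28.3333.
Solving the dual: y* = (0, 0, 1.6667, 0).
  dual value b^T y* = 28.3333.
Strong duality: c^T x* = b^T y*. Confirmed.

28.3333


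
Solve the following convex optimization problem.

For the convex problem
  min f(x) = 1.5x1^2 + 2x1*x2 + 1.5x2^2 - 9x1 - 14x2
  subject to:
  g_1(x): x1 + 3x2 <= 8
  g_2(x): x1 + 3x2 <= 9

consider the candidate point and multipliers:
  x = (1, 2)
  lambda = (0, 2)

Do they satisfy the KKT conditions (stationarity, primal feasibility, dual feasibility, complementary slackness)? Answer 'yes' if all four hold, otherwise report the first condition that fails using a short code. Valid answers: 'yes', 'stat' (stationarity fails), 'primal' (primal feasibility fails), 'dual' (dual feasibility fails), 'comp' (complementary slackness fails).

Gradient of f: grad f(x) = Q x + c = (-2, -6)
Constraint values g_i(x) = a_i^T x - b_i:
  g_1((1, 2)) = -1
  g_2((1, 2)) = -2
Stationarity residual: grad f(x) + sum_i lambda_i a_i = (0, 0)
  -> stationarity OK
Primal feasibility (all g_i <= 0): OK
Dual feasibility (all lambda_i >= 0): OK
Complementary slackness (lambda_i * g_i(x) = 0 for all i): FAILS

Verdict: the first failing condition is complementary_slackness -> comp.

comp


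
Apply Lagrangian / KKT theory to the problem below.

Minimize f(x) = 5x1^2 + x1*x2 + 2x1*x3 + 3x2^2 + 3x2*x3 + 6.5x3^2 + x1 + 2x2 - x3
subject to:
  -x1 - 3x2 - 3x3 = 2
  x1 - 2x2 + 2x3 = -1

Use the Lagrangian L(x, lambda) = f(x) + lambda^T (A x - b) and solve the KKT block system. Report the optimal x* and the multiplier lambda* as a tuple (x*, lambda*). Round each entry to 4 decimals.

Form the Lagrangian:
  L(x, lambda) = (1/2) x^T Q x + c^T x + lambda^T (A x - b)
Stationarity (grad_x L = 0): Q x + c + A^T lambda = 0.
Primal feasibility: A x = b.

This gives the KKT block system:
  [ Q   A^T ] [ x     ]   [-c ]
  [ A    0  ] [ lambda ] = [ b ]

Solving the linear system:
  x*      = (-0.322, -0.1102, -0.4492)
  lambda* = (-1.3574, 1.8708)
  f(x*)   = 2.2462

x* = (-0.322, -0.1102, -0.4492), lambda* = (-1.3574, 1.8708)


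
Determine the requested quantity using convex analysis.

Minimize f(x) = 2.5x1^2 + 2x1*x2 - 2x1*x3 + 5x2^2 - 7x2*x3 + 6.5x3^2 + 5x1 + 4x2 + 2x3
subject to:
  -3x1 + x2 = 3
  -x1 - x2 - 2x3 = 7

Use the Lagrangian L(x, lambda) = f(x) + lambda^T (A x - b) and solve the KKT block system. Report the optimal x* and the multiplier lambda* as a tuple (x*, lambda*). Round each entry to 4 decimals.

Form the Lagrangian:
  L(x, lambda) = (1/2) x^T Q x + c^T x + lambda^T (A x - b)
Stationarity (grad_x L = 0): Q x + c + A^T lambda = 0.
Primal feasibility: A x = b.

This gives the KKT block system:
  [ Q   A^T ] [ x     ]   [-c ]
  [ A    0  ] [ lambda ] = [ b ]

Solving the linear system:
  x*      = (-1.5777, -1.7331, -1.8446)
  lambda* = (0.2271, -3.3466)
  f(x*)   = 2.1175

x* = (-1.5777, -1.7331, -1.8446), lambda* = (0.2271, -3.3466)


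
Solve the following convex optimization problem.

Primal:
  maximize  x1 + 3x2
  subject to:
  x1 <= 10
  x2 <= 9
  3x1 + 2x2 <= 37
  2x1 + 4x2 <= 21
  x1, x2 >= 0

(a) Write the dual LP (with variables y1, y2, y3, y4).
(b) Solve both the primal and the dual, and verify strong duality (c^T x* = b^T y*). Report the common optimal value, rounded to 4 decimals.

The standard primal-dual pair for 'max c^T x s.t. A x <= b, x >= 0' is:
  Dual:  min b^T y  s.t.  A^T y >= c,  y >= 0.

So the dual LP is:
  minimize  10y1 + 9y2 + 37y3 + 21y4
  subject to:
    y1 + 3y3 + 2y4 >= 1
    y2 + 2y3 + 4y4 >= 3
    y1, y2, y3, y4 >= 0

Solving the primal: x* = (0, 5.25).
  primal value c^T x* = 15.75.
Solving the dual: y* = (0, 0, 0, 0.75).
  dual value b^T y* = 15.75.
Strong duality: c^T x* = b^T y*. Confirmed.

15.75


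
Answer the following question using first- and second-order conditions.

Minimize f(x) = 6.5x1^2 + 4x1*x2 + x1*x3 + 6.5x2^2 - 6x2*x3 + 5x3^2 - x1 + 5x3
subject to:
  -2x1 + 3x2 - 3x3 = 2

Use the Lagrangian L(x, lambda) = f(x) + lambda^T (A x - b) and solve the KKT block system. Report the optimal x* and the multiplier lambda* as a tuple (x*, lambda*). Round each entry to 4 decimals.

Form the Lagrangian:
  L(x, lambda) = (1/2) x^T Q x + c^T x + lambda^T (A x - b)
Stationarity (grad_x L = 0): Q x + c + A^T lambda = 0.
Primal feasibility: A x = b.

This gives the KKT block system:
  [ Q   A^T ] [ x     ]   [-c ]
  [ A    0  ] [ lambda ] = [ b ]

Solving the linear system:
  x*      = (0.0673, -0.2264, -0.9379)
  lambda* = (-0.9845)
  f(x*)   = -1.3939

x* = (0.0673, -0.2264, -0.9379), lambda* = (-0.9845)


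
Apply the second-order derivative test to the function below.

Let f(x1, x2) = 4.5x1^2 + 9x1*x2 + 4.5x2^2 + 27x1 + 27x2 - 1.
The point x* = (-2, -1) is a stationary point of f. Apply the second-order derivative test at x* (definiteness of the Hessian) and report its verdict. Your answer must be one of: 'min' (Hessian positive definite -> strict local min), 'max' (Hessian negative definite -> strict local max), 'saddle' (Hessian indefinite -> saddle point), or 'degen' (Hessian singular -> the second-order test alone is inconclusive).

Compute the Hessian H = grad^2 f:
  H = [[9, 9], [9, 9]]
Verify stationarity: grad f(x*) = H x* + g = (0, 0).
Eigenvalues of H: 0, 18.
H has a zero eigenvalue (singular; positive semidefinite but not definite), so H is neither positive definite, negative definite, nor indefinite. The second-order test alone is inconclusive -> degen.
(Indeed, f is constant along the null direction of H through x*, so x* is not a strict local extremum.)

degen


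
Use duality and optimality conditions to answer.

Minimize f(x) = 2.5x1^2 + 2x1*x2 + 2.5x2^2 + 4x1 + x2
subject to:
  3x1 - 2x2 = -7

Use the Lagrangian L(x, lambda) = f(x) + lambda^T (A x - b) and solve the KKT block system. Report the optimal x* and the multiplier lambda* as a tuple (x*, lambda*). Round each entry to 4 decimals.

Form the Lagrangian:
  L(x, lambda) = (1/2) x^T Q x + c^T x + lambda^T (A x - b)
Stationarity (grad_x L = 0): Q x + c + A^T lambda = 0.
Primal feasibility: A x = b.

This gives the KKT block system:
  [ Q   A^T ] [ x     ]   [-c ]
  [ A    0  ] [ lambda ] = [ b ]

Solving the linear system:
  x*      = (-1.7416, 0.8876)
  lambda* = (0.9775)
  f(x*)   = 0.382

x* = (-1.7416, 0.8876), lambda* = (0.9775)
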